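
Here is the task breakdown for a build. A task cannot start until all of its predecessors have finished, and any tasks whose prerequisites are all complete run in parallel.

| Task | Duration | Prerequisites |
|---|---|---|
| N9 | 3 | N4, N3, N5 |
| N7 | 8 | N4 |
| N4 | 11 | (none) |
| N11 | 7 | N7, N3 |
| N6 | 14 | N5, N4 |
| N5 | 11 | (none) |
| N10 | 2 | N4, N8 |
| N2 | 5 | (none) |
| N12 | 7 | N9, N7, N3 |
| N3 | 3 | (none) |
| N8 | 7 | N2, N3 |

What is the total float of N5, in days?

1

The longest chain is N4→N7→N11 = 11+8+7 = 26; overall finish 26 days.
Longest path through N5: 25 days (earliest finish 11, latest finish 12).
Slack of N5 = 1 − 0 = 1 day.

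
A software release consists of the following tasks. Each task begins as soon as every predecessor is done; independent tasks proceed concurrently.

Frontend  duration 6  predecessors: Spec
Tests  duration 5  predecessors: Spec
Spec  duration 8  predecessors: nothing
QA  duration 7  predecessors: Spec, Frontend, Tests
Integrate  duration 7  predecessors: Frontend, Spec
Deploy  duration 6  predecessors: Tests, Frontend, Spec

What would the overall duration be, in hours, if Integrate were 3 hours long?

21

Baseline: Spec→Frontend→Integrate = 8+6+7 = 21 → 21 hours.
Integrate is on the critical path; changing it to 3 makes that path 17 hours.
The binding chain switches to Spec→Frontend→QA = 8+6+7 = 21; finish 21 hours.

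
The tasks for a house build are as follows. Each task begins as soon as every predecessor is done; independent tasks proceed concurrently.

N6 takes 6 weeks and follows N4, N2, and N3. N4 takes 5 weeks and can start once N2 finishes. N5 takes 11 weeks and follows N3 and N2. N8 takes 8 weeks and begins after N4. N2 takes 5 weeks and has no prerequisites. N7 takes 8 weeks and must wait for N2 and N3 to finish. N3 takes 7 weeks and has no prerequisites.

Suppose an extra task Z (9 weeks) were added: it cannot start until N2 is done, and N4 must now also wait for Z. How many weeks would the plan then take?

27

Originally the plan takes 18 weeks.
With Z inserted, N4 now waits for max(N2, Z).
New critical path: N2→Z→N4→N8 = 5+9+5+8 = 27 ⇒ 27 weeks.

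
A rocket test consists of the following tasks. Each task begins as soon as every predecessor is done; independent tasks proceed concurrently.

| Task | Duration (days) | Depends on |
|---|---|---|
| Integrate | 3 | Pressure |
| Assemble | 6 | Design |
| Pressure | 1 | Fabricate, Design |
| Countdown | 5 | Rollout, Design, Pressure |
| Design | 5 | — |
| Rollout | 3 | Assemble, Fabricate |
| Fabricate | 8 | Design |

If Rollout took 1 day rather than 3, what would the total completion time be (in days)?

The binding path is Design→Fabricate→Rollout→Countdown = 5+8+3+5 = 21; finish at 21 days.
Rollout is on the critical path; changing it to 1 makes that path 19 days.
The binding chain switches to Design→Fabricate→Pressure→Countdown = 5+8+1+5 = 19; finish 19 days.

19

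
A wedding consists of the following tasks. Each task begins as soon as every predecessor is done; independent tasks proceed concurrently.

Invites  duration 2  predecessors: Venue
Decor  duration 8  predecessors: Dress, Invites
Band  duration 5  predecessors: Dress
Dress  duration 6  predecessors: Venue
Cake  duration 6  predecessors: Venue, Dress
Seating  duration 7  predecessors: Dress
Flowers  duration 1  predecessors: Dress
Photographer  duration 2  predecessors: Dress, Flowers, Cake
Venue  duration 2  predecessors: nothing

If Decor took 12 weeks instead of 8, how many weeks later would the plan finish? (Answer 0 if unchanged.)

4

The binding path is Venue→Dress→Decor = 2+6+8 = 16; finish at 16 weeks.
Decor lies on that path, so at 12 weeks the path becomes 20 weeks.
That remains the longest chain; total 20 weeks.
Change in finish: 20 − 16 = +4 weeks.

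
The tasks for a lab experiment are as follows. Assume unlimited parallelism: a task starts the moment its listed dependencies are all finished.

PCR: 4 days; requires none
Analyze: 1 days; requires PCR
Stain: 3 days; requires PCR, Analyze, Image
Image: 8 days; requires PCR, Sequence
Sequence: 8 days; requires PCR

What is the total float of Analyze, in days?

The longest chain is PCR→Sequence→Image→Stain = 4+8+8+3 = 23; overall finish 23 days.
Analyze finishes as early as 5 and must finish by 20.
Slack of Analyze = 19 − 4 = 15 days.

15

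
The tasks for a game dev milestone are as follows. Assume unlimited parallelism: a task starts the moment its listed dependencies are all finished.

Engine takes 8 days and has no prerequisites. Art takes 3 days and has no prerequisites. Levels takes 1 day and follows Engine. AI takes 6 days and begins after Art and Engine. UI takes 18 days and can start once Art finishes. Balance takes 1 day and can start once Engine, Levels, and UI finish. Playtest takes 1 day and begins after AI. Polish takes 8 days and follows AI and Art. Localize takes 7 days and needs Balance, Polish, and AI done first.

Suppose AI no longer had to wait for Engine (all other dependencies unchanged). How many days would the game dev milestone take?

Before: longest chain Engine→AI→Polish→Localize = 8+6+8+7 = 29, finish 29.
Without Engine→AI, AI's earliest start moves from 8 to 3.
New critical path: Art→UI→Balance→Localize = 3+18+1+7 = 29 ⇒ 29 days.

29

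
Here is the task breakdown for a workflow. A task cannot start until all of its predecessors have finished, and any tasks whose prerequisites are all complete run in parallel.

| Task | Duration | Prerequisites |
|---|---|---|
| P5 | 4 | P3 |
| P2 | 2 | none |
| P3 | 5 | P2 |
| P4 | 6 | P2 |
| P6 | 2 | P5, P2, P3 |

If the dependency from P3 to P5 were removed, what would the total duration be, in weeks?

9

Original critical path: P2→P3→P5→P6 = 2+5+4+2 = 13 ⇒ 13 weeks.
Without P3→P5, P5's earliest start moves from 7 to 0.
New critical path: P2→P3→P6 = 2+5+2 = 9 ⇒ 9 weeks.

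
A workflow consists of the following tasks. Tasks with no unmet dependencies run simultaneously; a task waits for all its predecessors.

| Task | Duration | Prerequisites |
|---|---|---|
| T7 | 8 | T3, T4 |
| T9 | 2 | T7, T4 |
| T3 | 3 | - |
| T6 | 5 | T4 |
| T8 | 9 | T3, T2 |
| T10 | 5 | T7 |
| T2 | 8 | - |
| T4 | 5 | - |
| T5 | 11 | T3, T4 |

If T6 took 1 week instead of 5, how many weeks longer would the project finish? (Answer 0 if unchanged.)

0

The binding path is T4→T7→T10 = 5+8+5 = 18; finish at 18 weeks.
T6 is off the critical path — its longest chain is 10 weeks, giving 8 of slack.
No other chain overtakes it, so the finish is 18 weeks.
Change in finish: 18 − 18 = +0 weeks.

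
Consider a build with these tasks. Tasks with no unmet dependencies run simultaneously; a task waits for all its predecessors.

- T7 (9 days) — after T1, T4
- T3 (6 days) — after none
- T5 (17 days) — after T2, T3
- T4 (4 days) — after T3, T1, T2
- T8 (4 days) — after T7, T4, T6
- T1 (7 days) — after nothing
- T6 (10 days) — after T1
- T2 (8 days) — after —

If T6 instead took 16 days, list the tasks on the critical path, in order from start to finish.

As given, the longest chain is T2→T4→T7→T8 = 8+4+9+4 = 25, so the finish is 25 days.
The longest path through T6 is only 21 days, so T6 has float 4.
New critical path: T1→T6→T8 = 7+16+4 = 27 ⇒ 27 days.

T1, T6, T8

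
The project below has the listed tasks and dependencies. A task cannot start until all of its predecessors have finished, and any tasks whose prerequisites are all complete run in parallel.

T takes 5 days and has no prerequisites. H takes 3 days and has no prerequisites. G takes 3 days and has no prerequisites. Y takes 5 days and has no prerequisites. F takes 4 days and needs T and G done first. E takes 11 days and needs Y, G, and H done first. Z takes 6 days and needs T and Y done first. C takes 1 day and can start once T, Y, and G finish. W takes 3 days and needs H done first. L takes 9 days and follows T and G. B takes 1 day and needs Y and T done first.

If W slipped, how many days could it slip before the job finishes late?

10

Critical path: Y→E = 5+11 = 16, so the finish is 16 days.
Longest path through W: 6 days (earliest finish 6, latest finish 16).
So W can slip 16 − 6 = 10 days.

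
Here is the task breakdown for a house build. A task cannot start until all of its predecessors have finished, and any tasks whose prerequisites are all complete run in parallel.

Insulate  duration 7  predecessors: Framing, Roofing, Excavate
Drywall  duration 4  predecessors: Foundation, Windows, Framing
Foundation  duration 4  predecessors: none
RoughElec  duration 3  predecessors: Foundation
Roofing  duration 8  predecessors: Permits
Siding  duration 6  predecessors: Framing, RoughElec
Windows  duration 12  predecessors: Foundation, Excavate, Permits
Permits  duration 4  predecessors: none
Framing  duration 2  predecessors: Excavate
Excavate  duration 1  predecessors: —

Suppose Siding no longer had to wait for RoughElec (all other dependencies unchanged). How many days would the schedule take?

With the dependency in place, Permits→Windows→Drywall = 4+12+4 = 20 sets the finish at 20 days.
Without RoughElec→Siding, Siding's earliest start moves from 7 to 3.
New critical path: Permits→Windows→Drywall = 4+12+4 = 20 ⇒ 20 days.

20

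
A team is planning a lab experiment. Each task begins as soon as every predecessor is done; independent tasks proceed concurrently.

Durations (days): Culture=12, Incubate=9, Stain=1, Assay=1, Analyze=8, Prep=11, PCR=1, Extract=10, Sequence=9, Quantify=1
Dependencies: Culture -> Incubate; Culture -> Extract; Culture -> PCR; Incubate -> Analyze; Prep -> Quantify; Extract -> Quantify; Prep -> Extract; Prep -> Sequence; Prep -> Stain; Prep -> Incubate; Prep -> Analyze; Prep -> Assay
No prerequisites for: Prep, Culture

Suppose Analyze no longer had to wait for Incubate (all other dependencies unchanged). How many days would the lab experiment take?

Original critical path: Culture→Incubate→Analyze = 12+9+8 = 29 ⇒ 29 days.
Without Incubate→Analyze, Analyze's earliest start moves from 21 to 11.
After: Culture→Extract→Quantify = 12+10+1 = 23 → 23 days.

23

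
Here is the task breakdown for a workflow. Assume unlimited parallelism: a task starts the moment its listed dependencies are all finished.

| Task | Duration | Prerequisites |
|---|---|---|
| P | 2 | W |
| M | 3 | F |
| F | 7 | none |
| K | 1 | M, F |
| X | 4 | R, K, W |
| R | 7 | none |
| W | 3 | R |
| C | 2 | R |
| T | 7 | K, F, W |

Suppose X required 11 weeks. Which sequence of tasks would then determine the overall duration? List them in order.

F, M, K, X

Baseline: F→M→K→T = 7+3+1+7 = 18 → 18 weeks.
The longest path through X is only 15 weeks, so X has float 3.
New critical path: F→M→K→X = 7+3+1+11 = 22 ⇒ 22 weeks.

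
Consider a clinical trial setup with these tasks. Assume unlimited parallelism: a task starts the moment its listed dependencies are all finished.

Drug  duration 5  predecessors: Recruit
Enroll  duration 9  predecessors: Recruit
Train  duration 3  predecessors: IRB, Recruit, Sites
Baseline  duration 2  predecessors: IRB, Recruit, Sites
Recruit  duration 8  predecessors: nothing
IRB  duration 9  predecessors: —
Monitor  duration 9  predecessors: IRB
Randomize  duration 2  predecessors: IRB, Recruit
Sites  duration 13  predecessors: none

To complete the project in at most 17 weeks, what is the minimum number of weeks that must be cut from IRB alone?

1

Current finish: 18 weeks; target: 17.
IRB is on every critical path, so each week cut from IRB cuts the finish by one (this holds down to a finish of 17).
Need 18 − 17 = 1 week off IRB → IRB becomes 8 weeks, finish becomes 17.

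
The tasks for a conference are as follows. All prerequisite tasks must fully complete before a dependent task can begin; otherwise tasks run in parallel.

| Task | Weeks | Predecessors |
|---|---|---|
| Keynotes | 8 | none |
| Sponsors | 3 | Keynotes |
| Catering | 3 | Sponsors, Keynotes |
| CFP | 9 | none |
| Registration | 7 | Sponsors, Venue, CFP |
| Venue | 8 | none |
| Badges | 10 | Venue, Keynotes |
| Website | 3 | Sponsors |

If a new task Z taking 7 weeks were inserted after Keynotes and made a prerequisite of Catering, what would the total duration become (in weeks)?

18

Originally the plan takes 18 weeks.
With Z inserted, Catering now waits for max(Sponsors, Keynotes, Z).
New critical path: Venue→Badges = 8+10 = 18 ⇒ 18 weeks.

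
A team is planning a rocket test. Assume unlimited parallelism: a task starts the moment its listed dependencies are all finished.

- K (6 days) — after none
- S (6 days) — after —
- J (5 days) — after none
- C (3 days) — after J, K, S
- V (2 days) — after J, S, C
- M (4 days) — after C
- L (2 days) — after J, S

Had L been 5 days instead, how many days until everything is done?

Actual critical path: K→C→M = 6+3+4 = 13 ⇒ 13 days.
L has 5 days of float (longest path through it is 8).
No other chain overtakes it, so the finish is 13 days.

13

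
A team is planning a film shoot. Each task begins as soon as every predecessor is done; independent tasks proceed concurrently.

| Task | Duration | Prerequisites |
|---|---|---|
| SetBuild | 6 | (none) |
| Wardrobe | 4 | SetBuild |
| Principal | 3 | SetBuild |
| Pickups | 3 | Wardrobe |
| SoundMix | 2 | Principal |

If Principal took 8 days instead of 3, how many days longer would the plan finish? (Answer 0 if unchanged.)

The binding path is SetBuild→Wardrobe→Pickups = 6+4+3 = 13; finish at 13 days.
The longest path through Principal is only 11 days, so Principal has float 2.
The binding chain switches to SetBuild→Principal→SoundMix = 6+8+2 = 16; finish 16 days.
Change in finish: 16 − 13 = +3 days.

3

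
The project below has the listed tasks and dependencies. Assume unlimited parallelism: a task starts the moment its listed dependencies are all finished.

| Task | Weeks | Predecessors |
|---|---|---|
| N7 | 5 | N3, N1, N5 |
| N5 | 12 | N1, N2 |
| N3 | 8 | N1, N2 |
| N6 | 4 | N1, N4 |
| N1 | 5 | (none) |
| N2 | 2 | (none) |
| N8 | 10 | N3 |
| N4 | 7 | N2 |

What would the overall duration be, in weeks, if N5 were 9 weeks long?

Critical path before the change: N1→N3→N8 = 5+8+10 = 23 giving 23 weeks.
N5 is off the critical path — its longest chain is 22 weeks, giving 1 of slack.
No other chain overtakes it, so the finish is 23 weeks.

23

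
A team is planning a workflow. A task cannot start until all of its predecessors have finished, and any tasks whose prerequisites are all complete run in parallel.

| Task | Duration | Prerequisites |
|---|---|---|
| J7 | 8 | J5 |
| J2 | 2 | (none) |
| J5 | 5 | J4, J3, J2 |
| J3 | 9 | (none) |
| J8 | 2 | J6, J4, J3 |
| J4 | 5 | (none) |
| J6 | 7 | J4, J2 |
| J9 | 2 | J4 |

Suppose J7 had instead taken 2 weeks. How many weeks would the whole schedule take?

16

Actual critical path: J3→J5→J7 = 9+5+8 = 22 ⇒ 22 weeks.
Since J7 is critical, the -6 change carries straight to that chain (now 16 weeks).
The critical path is still J3→J5→J7; finish is now 16 weeks.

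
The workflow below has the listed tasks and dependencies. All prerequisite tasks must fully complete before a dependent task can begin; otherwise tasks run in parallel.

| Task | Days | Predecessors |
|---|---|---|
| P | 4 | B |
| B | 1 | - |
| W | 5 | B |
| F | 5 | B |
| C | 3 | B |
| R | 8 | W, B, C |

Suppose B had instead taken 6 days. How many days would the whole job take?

Baseline: B→W→R = 1+5+8 = 14 → 14 days.
Since B is critical, the +5 change carries straight to that chain (now 19 days).
The critical path is still B→W→R; finish is now 19 days.

19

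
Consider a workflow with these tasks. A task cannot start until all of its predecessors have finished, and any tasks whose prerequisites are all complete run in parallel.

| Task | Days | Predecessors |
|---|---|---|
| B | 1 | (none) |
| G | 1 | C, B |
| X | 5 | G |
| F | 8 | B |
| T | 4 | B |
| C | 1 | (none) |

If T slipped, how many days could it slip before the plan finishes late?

4

Critical path: B→F = 1+8 = 9, so the finish is 9 days.
The longest chain containing T totals 5 days.
Slack of T = 5 − 1 = 4 days.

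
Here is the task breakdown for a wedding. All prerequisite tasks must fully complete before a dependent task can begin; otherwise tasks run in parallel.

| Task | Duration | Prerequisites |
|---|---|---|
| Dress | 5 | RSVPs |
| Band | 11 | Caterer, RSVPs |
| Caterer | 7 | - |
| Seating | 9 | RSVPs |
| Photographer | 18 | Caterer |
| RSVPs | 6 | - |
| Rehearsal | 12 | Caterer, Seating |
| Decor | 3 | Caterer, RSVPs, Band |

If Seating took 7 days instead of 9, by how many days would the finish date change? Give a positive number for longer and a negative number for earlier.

-2

The binding path is RSVPs→Seating→Rehearsal = 6+9+12 = 27; finish at 27 days.
Since Seating is critical, the -2 change carries straight to that chain (now 25 days).
Now Caterer→Photographer = 7+18 = 25 is longest, so the finish becomes 25 days.
Change in finish: 25 − 27 = -2 days.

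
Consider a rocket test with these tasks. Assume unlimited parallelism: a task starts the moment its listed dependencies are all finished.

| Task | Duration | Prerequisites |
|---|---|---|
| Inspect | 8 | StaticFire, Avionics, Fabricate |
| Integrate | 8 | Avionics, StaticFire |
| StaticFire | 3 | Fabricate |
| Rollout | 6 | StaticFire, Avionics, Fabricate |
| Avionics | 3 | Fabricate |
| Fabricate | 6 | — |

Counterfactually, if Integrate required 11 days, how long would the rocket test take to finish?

20

Critical path before the change: Fabricate→Avionics→Integrate = 6+3+8 = 17 giving 17 days.
Integrate lies on that path, so at 11 days the path becomes 20 days.
That remains the longest chain; total 20 days.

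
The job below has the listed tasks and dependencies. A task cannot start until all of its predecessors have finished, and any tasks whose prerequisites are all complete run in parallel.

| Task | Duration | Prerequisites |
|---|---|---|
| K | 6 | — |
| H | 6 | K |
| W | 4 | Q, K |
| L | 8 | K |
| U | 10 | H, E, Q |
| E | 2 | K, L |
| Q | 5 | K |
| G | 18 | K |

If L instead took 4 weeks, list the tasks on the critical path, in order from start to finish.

The binding path is K→L→E→U = 6+8+2+10 = 26; finish at 26 weeks.
Since L is critical, the -4 change carries straight to that chain (now 22 weeks).
New critical path: K→G = 6+18 = 24 ⇒ 24 weeks.

K, G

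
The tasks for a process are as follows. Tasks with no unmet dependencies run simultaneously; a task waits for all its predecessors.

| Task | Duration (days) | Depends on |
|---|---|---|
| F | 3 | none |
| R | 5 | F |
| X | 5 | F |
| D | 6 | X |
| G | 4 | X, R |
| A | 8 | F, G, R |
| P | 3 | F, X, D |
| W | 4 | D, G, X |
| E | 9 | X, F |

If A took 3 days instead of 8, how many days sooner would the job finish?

Baseline: F→R→G→A = 3+5+4+8 = 20 → 20 days.
Since A is critical, the -5 change carries straight to that chain (now 15 days).
New critical path: F→X→D→W = 3+5+6+4 = 18 ⇒ 18 days.
Change in finish: 18 − 20 = -2 days.

2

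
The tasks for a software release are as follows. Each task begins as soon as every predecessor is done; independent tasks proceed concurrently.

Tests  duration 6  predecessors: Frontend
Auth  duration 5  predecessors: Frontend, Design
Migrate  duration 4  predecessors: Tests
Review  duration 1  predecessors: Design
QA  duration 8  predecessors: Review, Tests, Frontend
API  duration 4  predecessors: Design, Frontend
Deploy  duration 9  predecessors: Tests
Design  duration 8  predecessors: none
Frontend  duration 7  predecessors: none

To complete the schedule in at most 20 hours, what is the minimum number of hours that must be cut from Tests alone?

2

Current finish: 22 hours; target: 20.
Tests is on every critical path, so each hour cut from Tests cuts the finish by one (this holds down to a finish of 17).
Need 22 − 20 = 2 hours off Tests → Tests becomes 4 hours, finish becomes 20.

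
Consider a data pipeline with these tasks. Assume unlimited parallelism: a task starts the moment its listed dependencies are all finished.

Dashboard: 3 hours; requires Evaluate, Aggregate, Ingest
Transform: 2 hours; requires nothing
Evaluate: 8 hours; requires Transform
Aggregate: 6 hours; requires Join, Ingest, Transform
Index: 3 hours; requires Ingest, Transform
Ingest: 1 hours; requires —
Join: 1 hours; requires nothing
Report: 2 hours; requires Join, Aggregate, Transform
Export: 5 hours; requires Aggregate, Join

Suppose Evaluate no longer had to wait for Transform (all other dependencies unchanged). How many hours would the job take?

With the dependency in place, Transform→Aggregate→Export = 2+6+5 = 13 sets the finish at 13 hours.
Without Transform→Evaluate, Evaluate's earliest start moves from 2 to 0.
After: Transform→Aggregate→Export = 2+6+5 = 13 → 13 hours.

13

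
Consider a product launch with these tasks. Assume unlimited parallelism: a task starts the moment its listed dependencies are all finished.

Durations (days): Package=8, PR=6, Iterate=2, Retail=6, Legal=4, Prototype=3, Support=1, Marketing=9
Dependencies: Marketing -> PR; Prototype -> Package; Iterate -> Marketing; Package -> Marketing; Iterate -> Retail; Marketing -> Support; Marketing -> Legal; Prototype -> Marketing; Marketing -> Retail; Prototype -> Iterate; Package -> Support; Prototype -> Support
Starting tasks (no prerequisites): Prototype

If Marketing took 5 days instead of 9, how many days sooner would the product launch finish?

4

Actual critical path: Prototype→Package→Marketing→PR = 3+8+9+6 = 26 ⇒ 26 days.
Marketing is on the critical path; changing it to 5 makes that path 22 days.
No other chain overtakes it, so the finish is 22 days.
Change in finish: 22 − 26 = -4 days.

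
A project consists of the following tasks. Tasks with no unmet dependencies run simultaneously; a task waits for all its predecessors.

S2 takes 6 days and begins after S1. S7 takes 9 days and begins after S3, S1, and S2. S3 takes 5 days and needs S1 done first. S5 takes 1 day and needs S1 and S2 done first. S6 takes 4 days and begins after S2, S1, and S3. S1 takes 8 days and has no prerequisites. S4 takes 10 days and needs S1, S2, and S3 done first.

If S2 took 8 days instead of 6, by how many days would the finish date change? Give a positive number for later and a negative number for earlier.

As given, the longest chain is S1→S2→S4 = 8+6+10 = 24, so the finish is 24 days.
Since S2 is critical, the +2 change carries straight to that chain (now 26 days).
The critical path is still S1→S2→S4; finish is now 26 days.
Change in finish: 26 − 24 = +2 days.

2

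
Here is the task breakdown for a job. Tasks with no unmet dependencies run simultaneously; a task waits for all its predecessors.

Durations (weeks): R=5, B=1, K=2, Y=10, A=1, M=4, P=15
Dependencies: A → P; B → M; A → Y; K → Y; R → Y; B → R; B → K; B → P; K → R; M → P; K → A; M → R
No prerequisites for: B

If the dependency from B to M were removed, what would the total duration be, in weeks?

With the dependency in place, B→M→R→Y = 1+4+5+10 = 20 sets the finish at 20 weeks.
Without B→M, M's earliest start moves from 1 to 0.
New critical path: B→K→A→P = 1+2+1+15 = 19 ⇒ 19 weeks.

19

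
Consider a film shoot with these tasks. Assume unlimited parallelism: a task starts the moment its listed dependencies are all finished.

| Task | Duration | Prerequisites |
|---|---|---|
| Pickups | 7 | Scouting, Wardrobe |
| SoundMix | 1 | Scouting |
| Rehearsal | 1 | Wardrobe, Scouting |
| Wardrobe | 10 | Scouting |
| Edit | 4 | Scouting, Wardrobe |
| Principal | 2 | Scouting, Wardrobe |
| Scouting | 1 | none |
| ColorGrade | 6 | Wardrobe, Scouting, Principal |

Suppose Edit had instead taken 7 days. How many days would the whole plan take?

As given, the longest chain is Scouting→Wardrobe→Principal→ColorGrade = 1+10+2+6 = 19, so the finish is 19 days.
The longest path through Edit is only 15 days, so Edit has float 4.
No other chain overtakes it, so the finish is 19 days.

19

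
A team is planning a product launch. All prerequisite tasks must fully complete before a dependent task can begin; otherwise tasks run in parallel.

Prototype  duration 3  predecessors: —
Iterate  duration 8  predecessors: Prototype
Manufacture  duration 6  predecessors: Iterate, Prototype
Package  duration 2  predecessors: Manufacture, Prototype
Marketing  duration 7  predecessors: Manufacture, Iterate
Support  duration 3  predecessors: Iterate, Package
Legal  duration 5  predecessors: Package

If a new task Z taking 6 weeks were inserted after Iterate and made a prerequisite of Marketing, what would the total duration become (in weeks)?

24

Originally the project takes 24 weeks.
With Z inserted, Marketing now waits for max(Manufacture, Iterate, Z).
New critical path: Prototype→Iterate→Z→Marketing = 3+8+6+7 = 24 ⇒ 24 weeks.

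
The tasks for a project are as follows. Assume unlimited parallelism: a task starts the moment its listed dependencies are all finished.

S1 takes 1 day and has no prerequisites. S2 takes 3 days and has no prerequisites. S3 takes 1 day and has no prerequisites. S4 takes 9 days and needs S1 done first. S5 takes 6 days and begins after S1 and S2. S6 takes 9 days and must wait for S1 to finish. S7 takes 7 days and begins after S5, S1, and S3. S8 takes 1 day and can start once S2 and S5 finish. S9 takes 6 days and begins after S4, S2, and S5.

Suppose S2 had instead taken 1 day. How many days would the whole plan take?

Baseline: S2→S5→S7 = 3+6+7 = 16 → 16 days.
S2 is on the critical path; changing it to 1 makes that path 14 days.
New critical path: S1→S4→S9 = 1+9+6 = 16 ⇒ 16 days.

16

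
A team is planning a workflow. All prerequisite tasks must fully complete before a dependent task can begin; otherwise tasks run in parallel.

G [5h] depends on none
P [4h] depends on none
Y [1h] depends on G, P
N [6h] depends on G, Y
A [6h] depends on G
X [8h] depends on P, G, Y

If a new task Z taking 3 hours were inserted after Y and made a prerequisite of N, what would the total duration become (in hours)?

Originally the schedule takes 14 hours.
With Z inserted, N now waits for max(G, Y, Z).
New critical path: G→Y→Z→N = 5+1+3+6 = 15 ⇒ 15 hours.

15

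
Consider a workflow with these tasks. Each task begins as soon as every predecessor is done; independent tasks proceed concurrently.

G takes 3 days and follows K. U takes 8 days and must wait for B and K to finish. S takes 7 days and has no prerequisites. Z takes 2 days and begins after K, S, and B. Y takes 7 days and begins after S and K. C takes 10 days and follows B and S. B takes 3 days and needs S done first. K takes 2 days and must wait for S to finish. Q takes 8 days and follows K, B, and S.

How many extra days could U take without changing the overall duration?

2

Critical path: S→B→C = 7+3+10 = 20, so the finish is 20 days.
The longest chain containing U totals 18 days.
Float = 20 − 18 = 2.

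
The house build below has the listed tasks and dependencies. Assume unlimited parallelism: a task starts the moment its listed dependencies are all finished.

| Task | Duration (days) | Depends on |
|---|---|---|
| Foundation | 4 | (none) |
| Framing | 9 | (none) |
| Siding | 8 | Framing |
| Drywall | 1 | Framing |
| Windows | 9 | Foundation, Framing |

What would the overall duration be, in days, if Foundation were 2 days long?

Actual critical path: Framing→Windows = 9+9 = 18 ⇒ 18 days.
The longest path through Foundation is only 13 days, so Foundation has float 5.
The critical path is still Framing→Windows; finish is now 18 days.

18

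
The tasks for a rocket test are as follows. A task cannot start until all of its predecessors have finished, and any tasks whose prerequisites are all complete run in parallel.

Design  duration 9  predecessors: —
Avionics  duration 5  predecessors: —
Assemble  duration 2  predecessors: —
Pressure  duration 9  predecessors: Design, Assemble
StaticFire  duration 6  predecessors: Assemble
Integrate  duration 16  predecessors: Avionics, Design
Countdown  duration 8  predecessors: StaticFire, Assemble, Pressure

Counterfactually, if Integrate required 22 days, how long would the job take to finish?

Critical path before the change: Design→Pressure→Countdown = 9+9+8 = 26 giving 26 days.
The longest path through Integrate is only 25 days, so Integrate has float 1.
The binding chain switches to Design→Integrate = 9+22 = 31; finish 31 days.

31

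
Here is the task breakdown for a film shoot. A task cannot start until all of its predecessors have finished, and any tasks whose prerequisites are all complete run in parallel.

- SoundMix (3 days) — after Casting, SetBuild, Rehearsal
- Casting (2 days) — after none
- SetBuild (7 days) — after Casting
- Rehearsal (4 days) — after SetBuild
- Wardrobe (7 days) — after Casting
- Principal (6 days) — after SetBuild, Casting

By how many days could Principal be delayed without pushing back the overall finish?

Critical path: Casting→SetBuild→Rehearsal→SoundMix = 2+7+4+3 = 16, so the finish is 16 days.
Longest path through Principal: 15 days (earliest finish 15, latest finish 16).
Slack of Principal = 10 − 9 = 1 day.

1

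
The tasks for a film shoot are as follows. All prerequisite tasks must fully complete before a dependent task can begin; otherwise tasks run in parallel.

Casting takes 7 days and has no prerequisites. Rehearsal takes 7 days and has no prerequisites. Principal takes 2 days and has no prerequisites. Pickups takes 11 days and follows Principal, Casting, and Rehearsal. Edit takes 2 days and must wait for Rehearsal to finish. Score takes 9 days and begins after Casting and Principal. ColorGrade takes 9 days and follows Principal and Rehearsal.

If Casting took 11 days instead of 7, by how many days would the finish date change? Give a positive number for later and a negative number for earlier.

4

Baseline: Casting→Pickups = 7+11 = 18 → 18 days.
Casting is on the critical path; changing it to 11 makes that path 22 days.
That remains the longest chain; total 22 days.
Change in finish: 22 − 18 = +4 days.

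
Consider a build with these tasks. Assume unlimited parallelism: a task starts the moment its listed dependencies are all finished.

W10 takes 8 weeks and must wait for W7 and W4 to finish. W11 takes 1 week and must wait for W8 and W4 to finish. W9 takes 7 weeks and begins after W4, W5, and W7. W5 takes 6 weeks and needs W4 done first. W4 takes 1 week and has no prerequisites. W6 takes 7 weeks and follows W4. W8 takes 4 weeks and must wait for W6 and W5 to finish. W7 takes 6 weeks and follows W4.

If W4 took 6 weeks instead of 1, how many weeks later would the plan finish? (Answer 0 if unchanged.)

Baseline: W4→W7→W10 = 1+6+8 = 15 → 15 weeks.
Since W4 is critical, the +5 change carries straight to that chain (now 20 weeks).
No other chain overtakes it, so the finish is 20 weeks.
Change in finish: 20 − 15 = +5 weeks.

5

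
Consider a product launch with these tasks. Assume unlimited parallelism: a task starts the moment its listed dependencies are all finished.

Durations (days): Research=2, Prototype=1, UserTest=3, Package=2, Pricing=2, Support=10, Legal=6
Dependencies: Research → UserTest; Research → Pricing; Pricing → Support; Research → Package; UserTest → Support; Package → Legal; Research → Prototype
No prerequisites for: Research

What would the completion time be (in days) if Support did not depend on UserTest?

14

Before: longest chain Research→UserTest→Support = 2+3+10 = 15, finish 15.
Without UserTest→Support, Support's earliest start moves from 5 to 4.
The longest chain is now Research→Pricing→Support = 2+2+10 = 14, so the plan takes 14 days.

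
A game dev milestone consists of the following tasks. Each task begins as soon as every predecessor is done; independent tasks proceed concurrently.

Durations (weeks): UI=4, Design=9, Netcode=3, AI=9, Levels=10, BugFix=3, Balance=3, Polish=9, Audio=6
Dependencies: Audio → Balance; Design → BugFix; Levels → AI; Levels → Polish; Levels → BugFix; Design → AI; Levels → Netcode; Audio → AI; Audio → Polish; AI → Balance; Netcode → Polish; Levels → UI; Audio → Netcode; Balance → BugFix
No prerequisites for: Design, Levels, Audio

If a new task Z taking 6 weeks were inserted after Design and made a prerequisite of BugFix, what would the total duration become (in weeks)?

Originally the game dev milestone takes 25 weeks.
With Z inserted, BugFix now waits for max(Levels, Design, Balance, Z).
New critical path: Levels→AI→Balance→BugFix = 10+9+3+3 = 25 ⇒ 25 weeks.

25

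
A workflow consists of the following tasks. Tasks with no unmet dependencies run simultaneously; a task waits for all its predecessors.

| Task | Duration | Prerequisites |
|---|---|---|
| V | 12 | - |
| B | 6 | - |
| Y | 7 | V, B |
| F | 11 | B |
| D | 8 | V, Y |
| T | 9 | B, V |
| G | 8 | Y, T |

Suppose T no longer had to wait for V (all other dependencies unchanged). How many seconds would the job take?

27

Original critical path: V→T→G = 12+9+8 = 29 ⇒ 29 seconds.
Without V→T, T's earliest start moves from 12 to 6.
The longest chain is now V→Y→D = 12+7+8 = 27, so the job takes 27 seconds.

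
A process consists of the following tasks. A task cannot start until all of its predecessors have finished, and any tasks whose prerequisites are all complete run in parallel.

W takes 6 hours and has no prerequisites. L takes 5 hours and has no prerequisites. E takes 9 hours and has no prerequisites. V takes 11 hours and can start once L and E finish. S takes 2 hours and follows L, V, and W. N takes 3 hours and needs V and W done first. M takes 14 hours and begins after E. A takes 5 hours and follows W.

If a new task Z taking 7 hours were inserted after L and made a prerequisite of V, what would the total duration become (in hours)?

Originally the process takes 23 hours.
With Z inserted, V now waits for max(L, E, Z).
New critical path: L→Z→V→N = 5+7+11+3 = 26 ⇒ 26 hours.

26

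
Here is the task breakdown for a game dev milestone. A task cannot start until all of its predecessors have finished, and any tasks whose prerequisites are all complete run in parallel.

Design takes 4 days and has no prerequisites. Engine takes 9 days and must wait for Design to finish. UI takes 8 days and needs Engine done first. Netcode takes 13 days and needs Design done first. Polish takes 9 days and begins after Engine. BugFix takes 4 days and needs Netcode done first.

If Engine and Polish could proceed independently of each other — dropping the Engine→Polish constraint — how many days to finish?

Before: longest chain Design→Engine→Polish = 4+9+9 = 22, finish 22.
Without Engine→Polish, Polish's earliest start moves from 13 to 0.
New critical path: Design→Engine→UI = 4+9+8 = 21 ⇒ 21 days.

21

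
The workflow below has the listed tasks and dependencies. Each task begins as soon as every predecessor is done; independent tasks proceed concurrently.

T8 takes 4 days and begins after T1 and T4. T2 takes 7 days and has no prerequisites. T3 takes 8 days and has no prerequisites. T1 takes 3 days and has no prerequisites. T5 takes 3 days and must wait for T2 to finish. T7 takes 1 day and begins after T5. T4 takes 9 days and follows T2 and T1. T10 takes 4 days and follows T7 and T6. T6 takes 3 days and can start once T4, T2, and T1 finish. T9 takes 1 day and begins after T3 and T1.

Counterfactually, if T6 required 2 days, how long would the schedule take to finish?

Critical path before the change: T2→T4→T6→T10 = 7+9+3+4 = 23 giving 23 days.
Since T6 is critical, the -1 change carries straight to that chain (now 22 days).
The critical path is still T2→T4→T6→T10; finish is now 22 days.

22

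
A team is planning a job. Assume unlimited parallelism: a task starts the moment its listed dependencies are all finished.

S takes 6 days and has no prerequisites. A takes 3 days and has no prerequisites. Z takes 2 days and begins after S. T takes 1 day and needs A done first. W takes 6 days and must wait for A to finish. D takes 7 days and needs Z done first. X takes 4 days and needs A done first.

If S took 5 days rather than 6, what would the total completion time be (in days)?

Critical path before the change: S→Z→D = 6+2+7 = 15 giving 15 days.
S lies on that path, so at 5 days the path becomes 14 days.
The critical path is still S→Z→D; finish is now 14 days.

14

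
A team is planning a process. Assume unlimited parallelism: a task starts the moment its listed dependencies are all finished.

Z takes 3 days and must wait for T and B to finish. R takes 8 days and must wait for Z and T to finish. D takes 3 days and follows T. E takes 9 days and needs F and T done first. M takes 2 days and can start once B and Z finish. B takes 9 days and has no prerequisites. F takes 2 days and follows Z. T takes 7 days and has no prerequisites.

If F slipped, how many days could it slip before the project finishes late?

The longest chain is B→Z→F→E = 9+3+2+9 = 23; overall finish 23 days.
F finishes as early as 14 and must finish by 14.
Slack of F = 12 − 12 = 0 days.

0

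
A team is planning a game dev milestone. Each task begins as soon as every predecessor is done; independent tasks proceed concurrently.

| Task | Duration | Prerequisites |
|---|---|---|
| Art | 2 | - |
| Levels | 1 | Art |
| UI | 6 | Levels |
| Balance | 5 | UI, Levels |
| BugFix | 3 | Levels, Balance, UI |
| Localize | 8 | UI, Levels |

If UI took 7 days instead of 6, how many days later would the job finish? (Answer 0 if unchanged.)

As given, the longest chain is Art→Levels→UI→Balance→BugFix = 2+1+6+5+3 = 17, so the finish is 17 days.
UI lies on that path, so at 7 days the path becomes 18 days.
No other chain overtakes it, so the finish is 18 days.
Change in finish: 18 − 17 = +1 days.

1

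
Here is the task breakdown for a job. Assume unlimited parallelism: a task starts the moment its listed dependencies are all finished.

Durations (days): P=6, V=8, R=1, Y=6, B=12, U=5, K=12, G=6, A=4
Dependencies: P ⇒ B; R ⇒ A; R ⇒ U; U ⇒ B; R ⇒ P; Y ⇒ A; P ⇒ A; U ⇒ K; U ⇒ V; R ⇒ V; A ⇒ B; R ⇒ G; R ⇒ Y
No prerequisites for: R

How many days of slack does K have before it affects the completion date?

R→P→A→B = 1+6+4+12 = 23 sets the makespan at 23 days.
Longest path through K: 18 days (earliest finish 18, latest finish 23).
Slack of K = 11 − 6 = 5 days.

5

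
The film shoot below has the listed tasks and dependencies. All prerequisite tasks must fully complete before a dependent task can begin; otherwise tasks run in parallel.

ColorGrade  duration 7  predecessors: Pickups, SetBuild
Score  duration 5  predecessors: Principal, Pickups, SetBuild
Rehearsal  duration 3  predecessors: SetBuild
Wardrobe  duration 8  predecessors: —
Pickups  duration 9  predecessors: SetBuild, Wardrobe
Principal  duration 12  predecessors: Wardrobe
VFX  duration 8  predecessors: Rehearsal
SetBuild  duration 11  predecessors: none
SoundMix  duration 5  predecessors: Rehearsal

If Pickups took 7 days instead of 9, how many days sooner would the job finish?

As given, the longest chain is SetBuild→Pickups→ColorGrade = 11+9+7 = 27, so the finish is 27 days.
Pickups lies on that path, so at 7 days the path becomes 25 days.
That remains the longest chain; total 25 days.
Change in finish: 25 − 27 = -2 days.

2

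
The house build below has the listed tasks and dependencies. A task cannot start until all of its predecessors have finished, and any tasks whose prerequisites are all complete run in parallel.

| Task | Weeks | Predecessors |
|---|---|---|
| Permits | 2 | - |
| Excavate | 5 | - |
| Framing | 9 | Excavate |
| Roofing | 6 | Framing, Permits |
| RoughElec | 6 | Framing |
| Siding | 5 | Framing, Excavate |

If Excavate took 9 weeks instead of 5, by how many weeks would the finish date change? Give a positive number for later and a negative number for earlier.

4

Baseline: Excavate→Framing→Roofing = 5+9+6 = 20 → 20 weeks.
Excavate lies on that path, so at 9 weeks the path becomes 24 weeks.
That remains the longest chain; total 24 weeks.
Change in finish: 24 − 20 = +4 weeks.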